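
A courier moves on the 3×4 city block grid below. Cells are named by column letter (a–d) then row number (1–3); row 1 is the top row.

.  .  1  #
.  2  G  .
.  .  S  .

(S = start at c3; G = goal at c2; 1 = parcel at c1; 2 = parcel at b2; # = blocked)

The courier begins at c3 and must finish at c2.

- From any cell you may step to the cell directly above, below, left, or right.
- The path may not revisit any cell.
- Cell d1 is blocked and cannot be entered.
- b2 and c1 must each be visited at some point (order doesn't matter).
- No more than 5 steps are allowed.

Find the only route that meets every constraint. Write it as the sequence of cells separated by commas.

c3, b3, b2, b1, c1, c2

The budget equals the shortest possible length, so every move has to be on a shortest route through the required cells.
Route from c3: left 1 to b3, up 2 to b1, right 1 to c1, down 1 to c2 — 5 moves in all.
Check: all required cells visited; 5 ≤ 5 moves.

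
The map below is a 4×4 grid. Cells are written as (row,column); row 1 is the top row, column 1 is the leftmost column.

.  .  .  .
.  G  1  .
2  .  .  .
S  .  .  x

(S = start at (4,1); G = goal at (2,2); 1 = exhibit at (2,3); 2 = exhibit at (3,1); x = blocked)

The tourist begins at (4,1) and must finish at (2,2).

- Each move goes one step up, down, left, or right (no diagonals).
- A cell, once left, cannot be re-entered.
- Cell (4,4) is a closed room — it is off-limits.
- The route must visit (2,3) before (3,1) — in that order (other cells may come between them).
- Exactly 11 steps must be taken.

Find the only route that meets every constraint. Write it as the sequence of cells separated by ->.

The waypoints must appear in the order (2,3), (3,1), with no cell reused.
Route from (4,1): right 2 to (4,3), up 3 to (1,3), left 2 to (1,1), down 2 to (3,1), right 1 to (3,2), up 1 to (2,2) — 11 moves in all.
Check: order respected (1 at step 4, 2 at step 9); 11 moves as required.

(4,1) -> (4,2) -> (4,3) -> (3,3) -> (2,3) -> (1,3) -> (1,2) -> (1,1) -> (2,1) -> (3,1) -> (3,2) -> (2,2)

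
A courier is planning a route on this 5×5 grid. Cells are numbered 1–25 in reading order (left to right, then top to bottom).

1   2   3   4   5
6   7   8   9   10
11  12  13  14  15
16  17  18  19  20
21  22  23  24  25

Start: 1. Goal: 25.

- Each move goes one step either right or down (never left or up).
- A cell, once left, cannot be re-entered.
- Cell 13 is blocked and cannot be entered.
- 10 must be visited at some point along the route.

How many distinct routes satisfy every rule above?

A right/down-only route from 1 to 25 makes exactly 4 down-moves and 4 right-moves in some order.
With no other constraints that would be C(8,4) = 70 routes.
Split at 10 and multiply the segment counts (each segment already excludes blocked cells): 1→10: 5; 10→25: 1; product = 5.
That gives 5 routes.

5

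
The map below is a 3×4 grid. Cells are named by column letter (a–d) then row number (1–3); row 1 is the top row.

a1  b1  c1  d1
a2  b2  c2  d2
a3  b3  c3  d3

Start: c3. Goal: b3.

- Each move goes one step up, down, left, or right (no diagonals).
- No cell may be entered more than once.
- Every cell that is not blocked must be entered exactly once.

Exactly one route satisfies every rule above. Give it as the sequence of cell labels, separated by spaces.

c3 d3 d2 d1 c1 c2 b2 b1 a1 a2 a3 b3

Need to visit all 12 open cells exactly once, starting at c3 and ending at b3.
Cell a1 has only two open neighbours (a2 and b1), so the path must pass straight through it: one of those is the cell it's entered from and the other is where it exits.
Route from c3: right to d3, 2× up (reaching d1), left to c1, down to c2, left to b2, up to b1, left to a1, 2× down (reaching a3), right to b3 — 11 moves in all.
Check: all 12 open cells covered.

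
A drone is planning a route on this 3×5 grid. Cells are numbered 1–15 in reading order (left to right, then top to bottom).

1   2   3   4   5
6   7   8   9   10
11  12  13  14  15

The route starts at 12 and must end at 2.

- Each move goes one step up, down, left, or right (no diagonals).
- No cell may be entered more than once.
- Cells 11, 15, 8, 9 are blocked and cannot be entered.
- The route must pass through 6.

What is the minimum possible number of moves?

4

Any route passes through 6 somewhere between 12 and 2. Summing Manhattan distances along the two legs (12 → 6 → 2) gives a lower bound of 2 + 2 = 4 moves.
A route of 4 moves achieves this: 12 → 7 → 6 → 1 → 2.
Since 4 matches the lower bound, it is optimal.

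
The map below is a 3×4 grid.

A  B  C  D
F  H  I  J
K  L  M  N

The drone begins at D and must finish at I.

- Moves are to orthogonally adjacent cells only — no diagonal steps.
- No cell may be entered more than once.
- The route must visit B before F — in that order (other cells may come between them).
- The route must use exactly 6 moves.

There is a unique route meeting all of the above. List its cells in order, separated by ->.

D -> C -> B -> A -> F -> H -> I

The waypoints must appear in the order B, F, with no cell reused.
Route from D: 3× left (reaching A), down to F, 2× right (reaching I) — 6 moves in all.
Check: order respected (B at step 2, F at step 4); 6 moves as required.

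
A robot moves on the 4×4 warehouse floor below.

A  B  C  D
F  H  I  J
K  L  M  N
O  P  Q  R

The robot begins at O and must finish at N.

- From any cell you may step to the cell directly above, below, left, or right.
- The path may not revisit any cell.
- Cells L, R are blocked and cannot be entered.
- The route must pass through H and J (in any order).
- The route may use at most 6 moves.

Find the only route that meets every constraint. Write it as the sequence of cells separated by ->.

Any route must reach H and J and still end at N within 6 moves, so the order of the required stops is forced.
Route from O: up 2 to F, right 3 to J, down 1 to N — 6 moves in all.
Check: all required cells visited; 6 ≤ 6 moves.

O -> K -> F -> H -> I -> J -> N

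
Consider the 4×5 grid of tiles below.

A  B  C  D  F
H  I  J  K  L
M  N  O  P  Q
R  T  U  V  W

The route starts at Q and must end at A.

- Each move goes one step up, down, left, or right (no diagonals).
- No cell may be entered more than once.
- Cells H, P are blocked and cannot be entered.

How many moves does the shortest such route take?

The Manhattan distance from Q to A is |3−1| + |5−1| = 6, so at least 6 moves are needed.
A route of 6 moves achieves this: Q → L → F → D → C → B → A.
Since 6 matches the lower bound, it is optimal.

6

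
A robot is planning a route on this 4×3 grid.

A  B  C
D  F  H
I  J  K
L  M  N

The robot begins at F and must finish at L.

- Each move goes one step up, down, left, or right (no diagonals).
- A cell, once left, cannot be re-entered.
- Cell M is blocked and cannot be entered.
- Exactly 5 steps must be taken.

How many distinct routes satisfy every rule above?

Need simple routes of exactly 5 moves from F to L (Manhattan distance 3, so 1 moves are spent on a detour and 1 undoing it).
Enumerating: F B A D I L | F H K J I L.
That gives 2 routes.

2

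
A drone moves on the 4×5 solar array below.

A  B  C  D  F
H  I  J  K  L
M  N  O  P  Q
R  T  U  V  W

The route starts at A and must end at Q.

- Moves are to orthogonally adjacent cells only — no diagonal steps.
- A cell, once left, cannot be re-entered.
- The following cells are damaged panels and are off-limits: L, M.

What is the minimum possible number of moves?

6

The Manhattan distance from A to Q is |1−3| + |1−5| = 6, so at least 6 moves are needed.
A route of 6 moves achieves this: A → H → I → N → O → P → Q.
Since 6 matches the lower bound, it is optimal.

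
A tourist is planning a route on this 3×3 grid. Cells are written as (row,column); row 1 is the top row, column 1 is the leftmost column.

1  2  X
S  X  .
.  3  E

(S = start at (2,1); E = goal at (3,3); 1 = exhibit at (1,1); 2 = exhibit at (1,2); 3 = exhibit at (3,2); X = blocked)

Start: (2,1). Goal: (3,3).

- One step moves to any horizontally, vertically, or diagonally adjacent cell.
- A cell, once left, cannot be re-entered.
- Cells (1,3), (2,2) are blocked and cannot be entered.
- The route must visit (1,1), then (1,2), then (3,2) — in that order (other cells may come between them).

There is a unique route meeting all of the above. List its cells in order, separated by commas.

The waypoints must appear in the order (1,1), (1,2), (3,2), with no cell reused.
Route from (2,1): up 1 to (1,1), right 1 to (1,2), down-right 1 to (2,3), down-left 1 to (3,2), right 1 to (3,3) — 5 moves in all.
Check: order respected (1 at step 1, 2 at step 2, 3 at step 4).

(2,1), (1,1), (1,2), (2,3), (3,2), (3,3)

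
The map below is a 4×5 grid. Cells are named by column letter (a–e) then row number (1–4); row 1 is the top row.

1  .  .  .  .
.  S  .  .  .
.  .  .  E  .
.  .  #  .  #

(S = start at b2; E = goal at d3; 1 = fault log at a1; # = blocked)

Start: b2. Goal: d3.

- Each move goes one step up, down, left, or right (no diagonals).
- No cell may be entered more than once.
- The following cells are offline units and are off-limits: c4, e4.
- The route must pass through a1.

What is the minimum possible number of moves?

Any route passes through a1 somewhere between b2 and d3. Summing Manhattan distances along the two legs (b2 → a1 → d3) gives a lower bound of 2 + 5 = 7 moves.
A route of 7 moves achieves this: b2 → b1 → a1 → a2 → a3 → b3 → c3 → d3.
Since 7 matches the lower bound, it is optimal.

7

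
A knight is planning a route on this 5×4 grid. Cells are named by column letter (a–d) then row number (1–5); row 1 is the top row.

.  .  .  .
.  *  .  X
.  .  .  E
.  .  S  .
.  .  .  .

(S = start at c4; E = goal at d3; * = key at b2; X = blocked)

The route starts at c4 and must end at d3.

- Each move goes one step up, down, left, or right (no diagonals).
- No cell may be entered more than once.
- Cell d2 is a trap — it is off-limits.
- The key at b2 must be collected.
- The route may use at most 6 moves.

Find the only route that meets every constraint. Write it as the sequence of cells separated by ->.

Any route must reach b2 and still end at d3 within 6 moves, so the order of the required stops is forced.
Route from c4: left 1 to b4, up 2 to b2, right 1 to c2, down 1 to c3, right 1 to d3 — 6 moves in all.
Check: all required cells visited; 6 ≤ 6 moves.

c4 -> b4 -> b3 -> b2 -> c2 -> c3 -> d3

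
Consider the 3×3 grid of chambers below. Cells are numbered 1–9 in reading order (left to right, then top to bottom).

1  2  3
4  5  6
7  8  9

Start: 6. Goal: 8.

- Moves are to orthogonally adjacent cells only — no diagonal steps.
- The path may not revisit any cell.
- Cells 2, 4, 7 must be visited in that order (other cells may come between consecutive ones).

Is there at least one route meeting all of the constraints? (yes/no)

One route that works: 6 → 3 → 2 → 5 → 4 → 7 → 8.

yes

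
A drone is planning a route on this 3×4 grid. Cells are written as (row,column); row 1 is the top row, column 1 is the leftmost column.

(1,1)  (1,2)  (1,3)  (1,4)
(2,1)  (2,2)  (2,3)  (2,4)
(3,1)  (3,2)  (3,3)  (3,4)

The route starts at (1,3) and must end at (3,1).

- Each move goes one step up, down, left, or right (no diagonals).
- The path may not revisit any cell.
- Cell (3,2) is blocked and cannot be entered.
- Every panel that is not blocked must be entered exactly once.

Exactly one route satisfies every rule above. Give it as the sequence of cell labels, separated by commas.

(1,3), (1,4), (2,4), (3,4), (3,3), (2,3), (2,2), (1,2), (1,1), (2,1), (3,1)

Need to visit all 11 open cells exactly once, starting at (1,3) and ending at (3,1).
Cell (1,1) has only two open neighbours ((2,1) and (1,2)), so the path must pass straight through it: one of those is the cell it's entered from and the other is where it exits.
Route from (1,3): right 1 to (1,4), down 2 to (3,4), left 1 to (3,3), up 1 to (2,3), left 1 to (2,2), up 1 to (1,2), left 1 to (1,1), down 2 to (3,1) — 10 moves in all.
Check: all 11 open cells covered.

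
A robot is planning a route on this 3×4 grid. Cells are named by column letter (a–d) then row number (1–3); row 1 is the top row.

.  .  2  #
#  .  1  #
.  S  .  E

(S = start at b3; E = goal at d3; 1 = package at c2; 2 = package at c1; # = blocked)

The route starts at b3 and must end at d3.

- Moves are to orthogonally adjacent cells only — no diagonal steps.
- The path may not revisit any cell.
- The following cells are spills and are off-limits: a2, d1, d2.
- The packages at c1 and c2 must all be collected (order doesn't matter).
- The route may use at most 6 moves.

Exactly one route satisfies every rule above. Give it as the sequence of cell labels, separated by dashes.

b3 - b2 - b1 - c1 - c2 - c3 - d3

The budget equals the shortest possible length, so every move has to be on a shortest route through the required cells.
Route from b3: 2× up (reaching b1), right to c1, 2× down (reaching c3), right to d3 — 6 moves in all.
Check: all required cells visited; 6 ≤ 6 moves.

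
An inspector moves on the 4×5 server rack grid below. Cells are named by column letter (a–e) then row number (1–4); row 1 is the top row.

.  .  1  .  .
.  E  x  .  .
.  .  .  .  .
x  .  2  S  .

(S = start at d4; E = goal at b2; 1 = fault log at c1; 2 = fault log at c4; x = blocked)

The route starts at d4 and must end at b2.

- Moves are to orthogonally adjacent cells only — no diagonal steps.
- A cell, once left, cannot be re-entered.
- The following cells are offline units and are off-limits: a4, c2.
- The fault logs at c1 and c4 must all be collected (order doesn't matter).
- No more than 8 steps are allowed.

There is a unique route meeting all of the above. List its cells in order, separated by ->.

The 8-move cap with required stops at c1, c4 leaves no slack for detours.
Route from d4: left to c4, up to c3, right to d3, 2× up (reaching d1), 2× left (reaching b1), down to b2 — 8 moves in all.
Check: all required cells visited; 8 ≤ 8 moves.

d4 -> c4 -> c3 -> d3 -> d2 -> d1 -> c1 -> b1 -> b2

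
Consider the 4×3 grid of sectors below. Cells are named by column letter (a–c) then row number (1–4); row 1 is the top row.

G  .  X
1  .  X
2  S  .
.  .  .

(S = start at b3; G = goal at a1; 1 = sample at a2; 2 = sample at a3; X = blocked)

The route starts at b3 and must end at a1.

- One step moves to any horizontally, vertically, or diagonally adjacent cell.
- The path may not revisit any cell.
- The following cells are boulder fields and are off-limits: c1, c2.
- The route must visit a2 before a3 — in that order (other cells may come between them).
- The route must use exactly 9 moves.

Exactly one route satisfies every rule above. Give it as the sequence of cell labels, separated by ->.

The waypoints must appear in the order a2, a3, with no cell reused.
Route from b3: up-left to a2, 2× down (reaching a4), 2× right (reaching c4), up to c3, up-left to b2, up to b1, left to a1 — 9 moves in all.
Check: order respected (1 at step 1, 2 at step 2); 9 moves as required.

b3 -> a2 -> a3 -> a4 -> b4 -> c4 -> c3 -> b2 -> b1 -> a1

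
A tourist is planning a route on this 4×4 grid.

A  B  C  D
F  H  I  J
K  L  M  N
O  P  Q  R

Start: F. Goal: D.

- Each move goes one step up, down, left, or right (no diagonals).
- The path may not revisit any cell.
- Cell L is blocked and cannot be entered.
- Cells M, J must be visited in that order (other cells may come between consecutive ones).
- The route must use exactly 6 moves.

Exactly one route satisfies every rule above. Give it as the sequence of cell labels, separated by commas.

The waypoints must appear in the order M, J, with no cell reused.
Route from F: 2× right (reaching I), down to M, right to N, 2× up (reaching D) — 6 moves in all.
Check: order respected (M at step 3, J at step 5); 6 moves as required.

F, H, I, M, N, J, D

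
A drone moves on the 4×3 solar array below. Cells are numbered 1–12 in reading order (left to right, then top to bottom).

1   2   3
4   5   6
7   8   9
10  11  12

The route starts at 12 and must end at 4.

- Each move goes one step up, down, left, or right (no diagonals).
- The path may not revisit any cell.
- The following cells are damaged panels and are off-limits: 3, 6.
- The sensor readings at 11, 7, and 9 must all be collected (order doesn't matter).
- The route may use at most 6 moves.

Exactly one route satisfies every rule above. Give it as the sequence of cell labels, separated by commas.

The 6-move cap with required stops at 11, 7, 9 leaves no slack for detours.
Route from 12: up to 9, left to 8, down to 11, left to 10, 2× up (reaching 4) — 6 moves in all.
Check: all required cells visited; 6 ≤ 6 moves.

12, 9, 8, 11, 10, 7, 4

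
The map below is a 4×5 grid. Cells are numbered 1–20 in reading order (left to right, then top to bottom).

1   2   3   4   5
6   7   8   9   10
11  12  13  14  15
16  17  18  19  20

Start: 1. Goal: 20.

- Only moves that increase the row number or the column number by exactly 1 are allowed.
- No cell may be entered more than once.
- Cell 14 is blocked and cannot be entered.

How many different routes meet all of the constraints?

15

A right/down-only route from 1 to 20 makes exactly 3 down-moves and 4 right-moves in some order.
With no other constraints that would be C(7,3) = 35 routes.
Subtract routes through each blocked cell (inclusion–exclusion for overlaps): − through 14: 20 → 15.
That gives 15 routes.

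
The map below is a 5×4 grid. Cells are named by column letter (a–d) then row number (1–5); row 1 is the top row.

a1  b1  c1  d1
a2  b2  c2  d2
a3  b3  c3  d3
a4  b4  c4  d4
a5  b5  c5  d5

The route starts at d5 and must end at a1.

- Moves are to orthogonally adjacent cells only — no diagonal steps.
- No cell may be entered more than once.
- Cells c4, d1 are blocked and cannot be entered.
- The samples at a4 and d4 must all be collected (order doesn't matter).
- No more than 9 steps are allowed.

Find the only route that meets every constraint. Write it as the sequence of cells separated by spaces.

Any route must reach a4 and d4 and still end at a1 within 9 moves, so the order of the required stops is forced.
Route from d5: 2× up (reaching d3), 2× left (reaching b3), down to b4, left to a4, 3× up (reaching a1) — 9 moves in all.
Check: all required cells visited; 9 ≤ 9 moves.

d5 d4 d3 c3 b3 b4 a4 a3 a2 a1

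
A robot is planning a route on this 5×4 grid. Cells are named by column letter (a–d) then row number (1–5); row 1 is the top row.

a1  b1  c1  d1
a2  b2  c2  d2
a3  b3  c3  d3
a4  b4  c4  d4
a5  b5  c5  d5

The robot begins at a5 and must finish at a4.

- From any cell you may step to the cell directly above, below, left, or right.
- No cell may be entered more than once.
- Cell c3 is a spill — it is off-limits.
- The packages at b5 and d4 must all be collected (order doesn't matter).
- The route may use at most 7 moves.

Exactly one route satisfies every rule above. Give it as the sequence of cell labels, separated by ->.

Any route must reach b5 and d4 and still end at a4 within 7 moves, so the order of the required stops is forced.
Route from a5: right 3 to d5, up 1 to d4, left 3 to a4 — 7 moves in all.
Check: all required cells visited; 7 ≤ 7 moves.

a5 -> b5 -> c5 -> d5 -> d4 -> c4 -> b4 -> a4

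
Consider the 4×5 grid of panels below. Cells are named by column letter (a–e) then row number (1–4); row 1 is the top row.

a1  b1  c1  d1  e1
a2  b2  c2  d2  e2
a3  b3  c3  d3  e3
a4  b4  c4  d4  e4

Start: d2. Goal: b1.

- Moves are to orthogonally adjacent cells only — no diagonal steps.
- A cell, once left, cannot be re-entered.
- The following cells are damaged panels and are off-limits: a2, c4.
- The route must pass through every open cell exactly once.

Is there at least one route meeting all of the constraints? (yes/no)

no

Cell a1 has only one open neighbour but is neither the start nor the goal, so a Hamiltonian route would have to both enter and leave it through the same neighbour — impossible without revisiting.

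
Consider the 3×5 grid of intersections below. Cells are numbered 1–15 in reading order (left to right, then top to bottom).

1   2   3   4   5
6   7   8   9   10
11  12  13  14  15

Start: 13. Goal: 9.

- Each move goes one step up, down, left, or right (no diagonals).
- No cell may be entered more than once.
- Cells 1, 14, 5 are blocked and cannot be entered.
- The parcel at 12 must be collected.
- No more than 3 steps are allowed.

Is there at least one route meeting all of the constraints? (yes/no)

Even ignoring the no-revisit rule, getting from 13 to 9 via 12 needs at least 1 + 3 = 4 moves (Manhattan distance per leg), which exceeds the 3-move limit.

no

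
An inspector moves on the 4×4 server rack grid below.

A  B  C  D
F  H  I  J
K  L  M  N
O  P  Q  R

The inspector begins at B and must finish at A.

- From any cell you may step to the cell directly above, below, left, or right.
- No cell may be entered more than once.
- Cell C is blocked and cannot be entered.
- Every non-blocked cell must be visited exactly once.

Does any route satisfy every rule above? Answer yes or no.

Cell D has only one open neighbour but is neither the start nor the goal, so a Hamiltonian route would have to both enter and leave it through the same neighbour — impossible without revisiting.

no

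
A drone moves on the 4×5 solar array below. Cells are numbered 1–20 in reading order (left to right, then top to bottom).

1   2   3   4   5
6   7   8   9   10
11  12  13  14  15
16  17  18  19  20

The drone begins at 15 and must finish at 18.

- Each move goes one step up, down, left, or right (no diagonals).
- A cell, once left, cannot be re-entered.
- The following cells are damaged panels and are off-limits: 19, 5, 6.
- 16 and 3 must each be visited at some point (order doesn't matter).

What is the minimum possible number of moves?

11

Any route passes through 16 and 3 in some order between 15 and 18. Summing Manhattan distances along each leg and taking the cheapest ordering (15 → 3 → 16 → 18) gives a lower bound of 4 + 5 + 2 = 11 moves.
A route of 11 moves achieves this: 15 → 10 → 9 → 4 → 3 → 8 → 13 → 12 → 11 → 16 → 17 → 18.
Since 11 matches the lower bound, it is optimal.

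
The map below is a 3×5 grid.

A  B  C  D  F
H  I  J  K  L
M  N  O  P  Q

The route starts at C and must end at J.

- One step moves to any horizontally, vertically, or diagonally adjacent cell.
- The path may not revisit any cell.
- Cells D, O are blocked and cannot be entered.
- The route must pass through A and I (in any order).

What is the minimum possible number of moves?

4

Any route passes through A and I in some order between C and J. Summing Chebyshev distances along each leg and taking the cheapest ordering (C → A → I → J) gives a lower bound of 2 + 1 + 1 = 4 moves.
A route of 4 moves achieves this: C → B → A → I → J.
Since 4 matches the lower bound, it is optimal.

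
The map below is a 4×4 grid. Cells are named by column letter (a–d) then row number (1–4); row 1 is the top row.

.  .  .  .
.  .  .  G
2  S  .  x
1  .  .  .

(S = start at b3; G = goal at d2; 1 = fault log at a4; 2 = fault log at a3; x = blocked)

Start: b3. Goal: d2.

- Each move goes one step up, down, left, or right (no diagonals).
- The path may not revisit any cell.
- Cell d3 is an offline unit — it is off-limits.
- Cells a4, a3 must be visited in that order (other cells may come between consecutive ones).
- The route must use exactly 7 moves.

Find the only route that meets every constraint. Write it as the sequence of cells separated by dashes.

The waypoints must appear in the order a4, a3, with no cell reused.
Route from b3: down to b4, left to a4, 2× up (reaching a2), 3× right (reaching d2) — 7 moves in all.
Check: order respected (1 at step 2, 2 at step 3); 7 moves as required.

b3 - b4 - a4 - a3 - a2 - b2 - c2 - d2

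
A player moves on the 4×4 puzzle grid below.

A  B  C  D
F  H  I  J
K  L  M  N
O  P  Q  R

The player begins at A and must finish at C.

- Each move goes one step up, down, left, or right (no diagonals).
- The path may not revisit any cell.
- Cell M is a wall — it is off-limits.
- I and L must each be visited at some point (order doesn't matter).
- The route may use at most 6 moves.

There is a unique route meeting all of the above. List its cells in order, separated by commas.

The budget equals the shortest possible length, so every move has to be on a shortest route through the required cells.
Route from A: down 2 to K, right 1 to L, up 1 to H, right 1 to I, up 1 to C — 6 moves in all.
Check: all required cells visited; 6 ≤ 6 moves.

A, F, K, L, H, I, C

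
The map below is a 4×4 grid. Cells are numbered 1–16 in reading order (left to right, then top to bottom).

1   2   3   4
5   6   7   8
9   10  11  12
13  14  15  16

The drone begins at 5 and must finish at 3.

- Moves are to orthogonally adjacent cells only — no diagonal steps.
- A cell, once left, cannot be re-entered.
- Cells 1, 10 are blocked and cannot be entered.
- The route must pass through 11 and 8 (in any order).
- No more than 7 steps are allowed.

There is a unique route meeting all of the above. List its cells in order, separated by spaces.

5 6 7 11 12 8 4 3

The 7-move cap with required stops at 11, 8 leaves no slack for detours.
Route from 5: 2× right (reaching 7), down to 11, right to 12, 2× up (reaching 4), left to 3 — 7 moves in all.
Check: all required cells visited; 7 ≤ 7 moves.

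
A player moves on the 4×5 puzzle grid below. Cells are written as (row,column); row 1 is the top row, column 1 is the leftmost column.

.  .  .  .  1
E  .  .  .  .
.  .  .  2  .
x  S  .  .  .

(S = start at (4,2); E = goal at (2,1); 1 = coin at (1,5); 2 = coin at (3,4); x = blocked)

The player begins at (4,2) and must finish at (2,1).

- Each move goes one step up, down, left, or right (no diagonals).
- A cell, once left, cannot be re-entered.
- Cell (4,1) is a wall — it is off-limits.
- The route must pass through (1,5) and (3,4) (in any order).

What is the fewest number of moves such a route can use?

11

Any route passes through (1,5) and (3,4) in some order between (4,2) and (2,1). Summing Manhattan distances along each leg and taking the cheapest ordering ((4,2) → (3,4) → (1,5) → (2,1)) gives a lower bound of 3 + 3 + 5 = 11 moves.
A route of 11 moves achieves this: (4,2) → (3,2) → (3,3) → (3,4) → (2,4) → (2,5) → (1,5) → (1,4) → (1,3) → (2,3) → (2,2) → (2,1).
Since 11 matches the lower bound, it is optimal.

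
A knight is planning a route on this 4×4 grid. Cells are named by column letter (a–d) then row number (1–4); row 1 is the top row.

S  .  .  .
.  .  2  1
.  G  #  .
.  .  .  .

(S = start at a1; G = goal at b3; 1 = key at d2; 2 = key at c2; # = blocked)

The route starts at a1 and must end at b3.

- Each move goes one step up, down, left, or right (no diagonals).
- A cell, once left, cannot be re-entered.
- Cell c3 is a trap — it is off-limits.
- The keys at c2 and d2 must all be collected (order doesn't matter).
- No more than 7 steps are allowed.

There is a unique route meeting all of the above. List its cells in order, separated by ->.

The 7-move cap with required stops at c2, d2 leaves no slack for detours.
Route from a1: right 3 to d1, down 1 to d2, left 2 to b2, down 1 to b3 — 7 moves in all.
Check: all required cells visited; 7 ≤ 7 moves.

a1 -> b1 -> c1 -> d1 -> d2 -> c2 -> b2 -> b3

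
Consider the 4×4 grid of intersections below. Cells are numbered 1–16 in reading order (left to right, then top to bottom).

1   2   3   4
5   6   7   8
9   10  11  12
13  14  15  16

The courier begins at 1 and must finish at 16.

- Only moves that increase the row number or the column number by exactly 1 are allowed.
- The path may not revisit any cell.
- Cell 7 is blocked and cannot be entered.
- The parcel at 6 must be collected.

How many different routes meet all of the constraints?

A right/down-only route from 1 to 16 makes exactly 3 down-moves and 3 right-moves in some order.
With no other constraints that would be C(6,3) = 20 routes.
Split at 6 and multiply the segment counts (each segment already excludes blocked cells): 1→6: 2; 6→16: 3; product = 6.
That gives 6 routes.

6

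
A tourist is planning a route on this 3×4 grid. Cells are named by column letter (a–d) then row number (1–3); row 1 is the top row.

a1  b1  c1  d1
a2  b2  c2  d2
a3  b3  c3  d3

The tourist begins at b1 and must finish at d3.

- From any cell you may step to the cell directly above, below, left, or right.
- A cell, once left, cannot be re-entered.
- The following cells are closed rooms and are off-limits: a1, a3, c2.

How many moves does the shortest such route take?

The Manhattan distance from b1 to d3 is |1−3| + |2−4| = 4, so at least 4 moves are needed.
A route of 4 moves achieves this: b1 → b2 → b3 → c3 → d3.
Since 4 matches the lower bound, it is optimal.

4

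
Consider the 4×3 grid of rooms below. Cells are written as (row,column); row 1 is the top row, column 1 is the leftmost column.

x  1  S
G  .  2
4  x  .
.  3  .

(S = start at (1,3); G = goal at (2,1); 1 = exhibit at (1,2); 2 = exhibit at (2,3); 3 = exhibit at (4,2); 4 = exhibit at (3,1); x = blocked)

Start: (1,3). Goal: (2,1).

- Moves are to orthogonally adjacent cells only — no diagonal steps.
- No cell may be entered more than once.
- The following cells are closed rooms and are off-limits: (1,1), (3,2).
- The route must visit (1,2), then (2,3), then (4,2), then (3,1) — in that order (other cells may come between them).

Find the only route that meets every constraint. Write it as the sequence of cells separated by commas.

The waypoints must appear in the order (1,2), (2,3), (4,2), (3,1), with no cell reused.
Route from (1,3): left to (1,2), down to (2,2), right to (2,3), 2× down (reaching (4,3)), 2× left (reaching (4,1)), 2× up (reaching (2,1)) — 9 moves in all.
Check: order respected (1 at step 1, 2 at step 3, 3 at step 6, 4 at step 8).

(1,3), (1,2), (2,2), (2,3), (3,3), (4,3), (4,2), (4,1), (3,1), (2,1)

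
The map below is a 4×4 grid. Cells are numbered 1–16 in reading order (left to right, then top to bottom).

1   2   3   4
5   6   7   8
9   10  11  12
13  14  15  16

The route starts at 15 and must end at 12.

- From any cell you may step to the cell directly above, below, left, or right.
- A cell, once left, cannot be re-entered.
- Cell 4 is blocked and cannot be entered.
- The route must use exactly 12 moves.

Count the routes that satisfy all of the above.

7

Need simple routes of exactly 12 moves from 15 to 12 (Manhattan distance 2, so 5 moves are spent on a detour and 5 undoing it).
Enumerating: 15 11 10 14 13 9 5 1 2 6 7 8 12 | 15 11 10 14 13 9 5 1 2 3 7 8 12 | 15 11 10 14 13 9 5 6 2 3 7 8 12 | 15 14 13 9 5 1 2 6 10 11 7 8 12 | 15 14 13 9 5 1 2 3 7 6 10 11 12 | 15 14 13 9 10 6 5 1 2 3 7 11 12 | 15 14 13 9 10 6 5 1 2 3 7 8 12.
That gives 7 routes.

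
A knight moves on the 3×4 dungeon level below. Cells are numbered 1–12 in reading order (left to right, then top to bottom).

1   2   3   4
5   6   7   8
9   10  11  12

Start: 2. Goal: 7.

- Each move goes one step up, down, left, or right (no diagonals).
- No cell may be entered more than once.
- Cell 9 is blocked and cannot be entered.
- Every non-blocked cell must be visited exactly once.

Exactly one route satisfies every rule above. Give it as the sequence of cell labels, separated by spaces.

Need to visit all 11 open cells exactly once, starting at 2 and ending at 7.
Cell 10 has only two open neighbours (6 and 11), so the path must pass straight through it: one of those is the cell it's entered from and the other is where it exits.
Route from 2: left to 1, down to 5, right to 6, down to 10, 2× right (reaching 12), 2× up (reaching 4), left to 3, down to 7 — 10 moves in all.
Check: all 11 open cells covered.

2 1 5 6 10 11 12 8 4 3 7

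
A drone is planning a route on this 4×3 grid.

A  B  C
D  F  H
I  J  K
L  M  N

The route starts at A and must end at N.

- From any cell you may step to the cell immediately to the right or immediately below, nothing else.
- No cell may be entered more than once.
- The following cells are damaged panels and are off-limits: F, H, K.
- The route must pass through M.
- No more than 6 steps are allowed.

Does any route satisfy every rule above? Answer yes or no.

One route that works: A → D → I → L → M → N.

yes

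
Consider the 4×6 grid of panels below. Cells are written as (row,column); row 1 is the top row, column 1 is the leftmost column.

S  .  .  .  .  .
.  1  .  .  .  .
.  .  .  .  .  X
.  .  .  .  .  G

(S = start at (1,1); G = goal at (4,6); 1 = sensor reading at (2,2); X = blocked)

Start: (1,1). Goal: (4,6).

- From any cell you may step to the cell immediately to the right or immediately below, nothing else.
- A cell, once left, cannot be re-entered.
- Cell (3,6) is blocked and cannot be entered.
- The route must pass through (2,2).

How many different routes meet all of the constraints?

A right/down-only route from (1,1) to (4,6) makes exactly 3 down-moves and 5 right-moves in some order.
With no other constraints that would be C(8,3) = 56 routes.
Split at (2,2) and multiply the segment counts (each segment already excludes blocked cells): (1,1)→(2,2): 2; (2,2)→(4,6): 10; product = 20.
That gives 20 routes.

20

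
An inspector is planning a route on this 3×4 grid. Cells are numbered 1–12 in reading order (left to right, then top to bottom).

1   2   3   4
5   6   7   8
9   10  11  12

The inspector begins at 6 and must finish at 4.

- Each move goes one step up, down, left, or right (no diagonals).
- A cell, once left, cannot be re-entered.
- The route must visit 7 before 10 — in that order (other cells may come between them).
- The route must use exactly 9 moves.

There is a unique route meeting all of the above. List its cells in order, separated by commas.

The waypoints must appear in the order 7, 10, with no cell reused.
Route from 6: right 1 to 7, down 1 to 11, left 2 to 9, up 2 to 1, right 3 to 4 — 9 moves in all.
Check: order respected (7 at step 1, 10 at step 3); 9 moves as required.

6, 7, 11, 10, 9, 5, 1, 2, 3, 4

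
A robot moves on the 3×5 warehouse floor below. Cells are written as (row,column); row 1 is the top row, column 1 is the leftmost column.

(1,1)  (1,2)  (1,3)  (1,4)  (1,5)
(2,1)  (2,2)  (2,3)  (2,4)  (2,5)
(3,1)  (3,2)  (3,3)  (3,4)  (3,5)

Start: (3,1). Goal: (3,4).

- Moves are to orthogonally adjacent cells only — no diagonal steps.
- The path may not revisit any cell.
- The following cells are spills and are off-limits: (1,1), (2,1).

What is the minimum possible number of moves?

The Manhattan distance from (3,1) to (3,4) is |3−3| + |1−4| = 3, so at least 3 moves are needed.
A route of 3 moves achieves this: (3,1) → (3,2) → (3,3) → (3,4).
Since 3 matches the lower bound, it is optimal.

3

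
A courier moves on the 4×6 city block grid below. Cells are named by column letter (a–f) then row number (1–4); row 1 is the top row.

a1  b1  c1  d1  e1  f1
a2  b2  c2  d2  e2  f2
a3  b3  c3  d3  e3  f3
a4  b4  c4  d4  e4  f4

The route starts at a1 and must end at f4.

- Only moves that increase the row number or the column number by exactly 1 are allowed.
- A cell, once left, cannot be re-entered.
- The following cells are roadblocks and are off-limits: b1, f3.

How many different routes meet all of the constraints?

A right/down-only route from a1 to f4 makes exactly 3 down-moves and 5 right-moves in some order.
With no other constraints that would be C(8,3) = 56 routes.
Subtract routes through each blocked cell (inclusion–exclusion for overlaps): − through b1: 35 − through f3: 21 + through b1&f3: 15 → 15.
That gives 15 routes.

15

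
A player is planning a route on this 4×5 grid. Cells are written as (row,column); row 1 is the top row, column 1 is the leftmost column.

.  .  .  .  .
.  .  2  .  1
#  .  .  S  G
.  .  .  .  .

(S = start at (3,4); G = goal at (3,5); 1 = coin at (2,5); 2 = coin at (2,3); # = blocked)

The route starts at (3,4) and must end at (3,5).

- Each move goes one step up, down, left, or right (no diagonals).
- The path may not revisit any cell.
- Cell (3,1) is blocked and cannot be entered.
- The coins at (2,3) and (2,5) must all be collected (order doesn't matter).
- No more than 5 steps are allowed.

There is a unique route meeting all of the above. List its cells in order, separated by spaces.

The budget equals the shortest possible length, so every move has to be on a shortest route through the required cells.
Route from (3,4): left 1 to (3,3), up 1 to (2,3), right 2 to (2,5), down 1 to (3,5) — 5 moves in all.
Check: all required cells visited; 5 ≤ 5 moves.

(3,4) (3,3) (2,3) (2,4) (2,5) (3,5)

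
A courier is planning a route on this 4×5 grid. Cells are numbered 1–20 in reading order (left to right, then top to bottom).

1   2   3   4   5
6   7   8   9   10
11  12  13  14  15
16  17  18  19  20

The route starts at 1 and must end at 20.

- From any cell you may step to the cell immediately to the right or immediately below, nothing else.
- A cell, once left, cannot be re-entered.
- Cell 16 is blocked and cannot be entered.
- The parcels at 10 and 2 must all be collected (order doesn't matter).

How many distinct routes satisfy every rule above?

4

A right/down-only route from 1 to 20 makes exactly 3 down-moves and 4 right-moves in some order.
With no other constraints that would be C(7,3) = 35 routes.
A monotone route can only reach the required cells in the order 2, 10, so split there and multiply the segment counts (each segment already excludes blocked cells): 1→2: 1; 2→10: 4; 10→20: 1; product = 4.
That gives 4 routes.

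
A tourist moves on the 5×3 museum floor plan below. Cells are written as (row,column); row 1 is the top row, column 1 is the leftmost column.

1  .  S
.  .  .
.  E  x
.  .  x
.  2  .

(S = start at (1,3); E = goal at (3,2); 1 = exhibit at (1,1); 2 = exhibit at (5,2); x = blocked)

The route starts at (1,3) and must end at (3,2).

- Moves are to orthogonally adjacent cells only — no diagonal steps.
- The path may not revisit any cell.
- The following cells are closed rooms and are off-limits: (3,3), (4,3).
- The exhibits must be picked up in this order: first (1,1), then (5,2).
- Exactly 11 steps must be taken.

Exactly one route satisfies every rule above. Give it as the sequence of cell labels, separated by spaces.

(1,3) (2,3) (2,2) (1,2) (1,1) (2,1) (3,1) (4,1) (5,1) (5,2) (4,2) (3,2)

The waypoints must appear in the order (1,1), (5,2), with no cell reused.
Route from (1,3): down 1 to (2,3), left 1 to (2,2), up 1 to (1,2), left 1 to (1,1), down 4 to (5,1), right 1 to (5,2), up 2 to (3,2) — 11 moves in all.
Check: order respected (1 at step 4, 2 at step 9); 11 moves as required.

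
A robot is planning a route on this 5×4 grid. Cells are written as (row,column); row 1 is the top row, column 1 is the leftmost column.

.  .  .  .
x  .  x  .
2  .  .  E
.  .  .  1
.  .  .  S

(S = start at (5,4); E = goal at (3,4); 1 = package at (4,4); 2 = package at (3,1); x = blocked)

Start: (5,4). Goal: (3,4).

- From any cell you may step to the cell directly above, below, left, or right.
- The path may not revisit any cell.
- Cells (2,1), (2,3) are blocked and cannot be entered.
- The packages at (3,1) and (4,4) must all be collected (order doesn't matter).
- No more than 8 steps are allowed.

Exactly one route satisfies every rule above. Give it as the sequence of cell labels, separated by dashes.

Any route must reach (3,1) and (4,4) and still end at (3,4) within 8 moves, so the order of the required stops is forced.
Route from (5,4): up to (4,4), 3× left (reaching (4,1)), up to (3,1), 3× right (reaching (3,4)) — 8 moves in all.
Check: all required cells visited; 8 ≤ 8 moves.

(5,4) - (4,4) - (4,3) - (4,2) - (4,1) - (3,1) - (3,2) - (3,3) - (3,4)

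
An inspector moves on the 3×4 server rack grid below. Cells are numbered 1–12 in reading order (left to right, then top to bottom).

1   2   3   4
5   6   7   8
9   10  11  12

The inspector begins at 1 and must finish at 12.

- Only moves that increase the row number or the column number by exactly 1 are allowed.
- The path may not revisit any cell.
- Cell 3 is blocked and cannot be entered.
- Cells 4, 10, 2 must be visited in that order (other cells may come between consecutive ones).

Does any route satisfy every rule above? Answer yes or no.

10 lies to the left of 4, so going from 4 to 10 would need a leftward move — but moves only go right/down, so 4 cannot be visited before 10.

no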